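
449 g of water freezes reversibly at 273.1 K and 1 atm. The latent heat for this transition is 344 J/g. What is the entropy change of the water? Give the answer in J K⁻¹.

Heat released by the substance: Q = −mL = −449 × 344 = −154456 J.
At constant T, ΔS = Q_rev/T = −154456 / 273.1 = -566 J/K.

ΔS = -566 J/K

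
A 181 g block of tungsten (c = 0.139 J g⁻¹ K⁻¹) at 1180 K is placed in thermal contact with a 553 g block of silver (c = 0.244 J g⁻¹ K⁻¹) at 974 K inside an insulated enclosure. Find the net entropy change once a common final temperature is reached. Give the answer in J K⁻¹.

ΔS_total = 0.408 J/K

Energy balance: T_f = (m₁c₁T₁ + m₂c₂T₂)/(m₁c₁ + m₂c₂) = 1006.4 K.
ΔS₁ = m₁c₁ ln(T_f/T₁) = 25.159 × ln(1006.4/1180) = -4.004 J/K.
ΔS₂ = m₂c₂ ln(T_f/T₂) = 134.932 × ln(1006.4/974) = 4.412 J/K.
ΔS_total = -4.004 + 4.412 = 0.408 J/K.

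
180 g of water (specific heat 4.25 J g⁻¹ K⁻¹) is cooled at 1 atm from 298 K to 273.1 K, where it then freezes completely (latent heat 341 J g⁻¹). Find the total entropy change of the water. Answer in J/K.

Cooling step: ΔS₁ = m c ln(T_tr/T_i) = 180 × 4.25 × ln(273.1/298) = -66.75 J/K.
Phase change: ΔS₂ = −mL/T_tr = −180 × 341 / 273.1 = -224.8 J/K.
ΔS_total = (-66.75) + (-224.8) = -292 J/K.

ΔS = -292 J/K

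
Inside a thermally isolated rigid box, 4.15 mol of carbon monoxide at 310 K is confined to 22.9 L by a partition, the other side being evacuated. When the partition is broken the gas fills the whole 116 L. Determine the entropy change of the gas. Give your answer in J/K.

For an ideal gas in free expansion Q = 0 and W = 0, so T is unchanged.
Entropy is a state function; using a reversible isothermal path, ΔS_gas = nR ln(V₂/V₁) = 4.15 × 8.314 × ln(116/22.9) = 56 J/K.

ΔS_gas = 56 J/K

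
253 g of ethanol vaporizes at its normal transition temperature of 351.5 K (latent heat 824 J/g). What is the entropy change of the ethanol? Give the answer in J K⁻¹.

Heat absorbed by the substance: Q = mL = 253 × 824 = 208472 J.
At constant T, ΔS = Q_rev/T = 208472 / 351.5 = 593 J/K.

ΔS = 593 J/K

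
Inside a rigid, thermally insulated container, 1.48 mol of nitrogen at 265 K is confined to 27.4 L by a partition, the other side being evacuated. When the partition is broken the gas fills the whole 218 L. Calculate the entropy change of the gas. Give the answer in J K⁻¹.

For an ideal gas in free expansion Q = 0 and W = 0, so T is unchanged.
Entropy is a state function; using a reversible isothermal path, ΔS_gas = nR ln(V₂/V₁) = 1.48 × 8.314 × ln(218/27.4) = 25.5 J/K.

ΔS_gas = 25.5 J/K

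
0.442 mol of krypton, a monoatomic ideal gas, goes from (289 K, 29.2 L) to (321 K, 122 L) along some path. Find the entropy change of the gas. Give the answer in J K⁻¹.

ΔS = 5.83 J/K

Entropy is a state function: ΔS = nC_V ln(T₂/T₁) + nR ln(V₂/V₁), with C_V = 3R/2 = 12.47 J mol⁻¹ K⁻¹ for a monoatomic ideal gas.
ΔS = 0.442 × [12.47 × ln(321/289) + 8.314 × ln(122/29.2)] = 5.83 J/K.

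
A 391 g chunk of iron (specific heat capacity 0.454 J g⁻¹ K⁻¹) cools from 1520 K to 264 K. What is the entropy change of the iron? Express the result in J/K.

ΔS = ∫dQ_rev/T = m c ln(T₂/T₁) = 391 × 0.454 × ln(264/1520) = -311 J/K.

ΔS = -311 J/K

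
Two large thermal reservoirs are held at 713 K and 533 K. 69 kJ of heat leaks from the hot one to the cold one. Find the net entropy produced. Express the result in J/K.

ΔS_hot = −Q/T_H = −69000/713 = -96.77 J/K and ΔS_cold = +Q/T_C = 69000/533 = 129.5 J/K.
ΔS_total = -96.77 + 129.5 = 32.7 J/K, positive as the second law requires.

ΔS_total = 32.7 J/K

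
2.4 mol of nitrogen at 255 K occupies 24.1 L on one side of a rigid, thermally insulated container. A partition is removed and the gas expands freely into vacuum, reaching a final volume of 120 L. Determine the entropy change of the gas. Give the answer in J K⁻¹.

For an ideal gas in free expansion Q = 0 and W = 0, so T is unchanged.
Entropy is a state function; using a reversible isothermal path, ΔS_gas = nR ln(V₂/V₁) = 2.4 × 8.314 × ln(120/24.1) = 32 J/K.

ΔS_gas = 32 J/K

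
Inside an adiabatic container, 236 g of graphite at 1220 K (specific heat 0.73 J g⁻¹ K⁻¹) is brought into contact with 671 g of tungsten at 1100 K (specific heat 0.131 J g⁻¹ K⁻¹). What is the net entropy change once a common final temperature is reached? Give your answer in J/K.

Energy balance: T_f = (m₁c₁T₁ + m₂c₂T₂)/(m₁c₁ + m₂c₂) = 1179.5 K.
ΔS₁ = m₁c₁ ln(T_f/T₁) = 172.28 × ln(1179.5/1220) = -5.8223 J/K.
ΔS₂ = m₂c₂ ln(T_f/T₂) = 87.901 × ln(1179.5/1100) = 6.1307 J/K.
ΔS_total = -5.8223 + 6.1307 = 0.308 J/K.

ΔS_total = 0.308 J/K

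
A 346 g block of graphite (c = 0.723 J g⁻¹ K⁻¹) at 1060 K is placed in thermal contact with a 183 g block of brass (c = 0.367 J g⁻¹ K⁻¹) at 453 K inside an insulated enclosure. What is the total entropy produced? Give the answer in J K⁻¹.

ΔS_total = 16.1 J/K

Energy balance: T_f = (m₁c₁T₁ + m₂c₂T₂)/(m₁c₁ + m₂c₂) = 931.53 K.
ΔS₁ = m₁c₁ ln(T_f/T₁) = 250.158 × ln(931.53/1060) = -32.32 J/K.
ΔS₂ = m₂c₂ ln(T_f/T₂) = 67.161 × ln(931.53/453) = 48.42 J/K.
ΔS_total = -32.32 + 48.42 = 16.1 J/K.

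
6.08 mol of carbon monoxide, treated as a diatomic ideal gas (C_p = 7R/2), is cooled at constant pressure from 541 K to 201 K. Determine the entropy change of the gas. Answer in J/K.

ΔS = -175 J/K

At constant pressure, ΔS = nC_p ln(T₂/T₁) with C_p = 7R/2 = 29.1 J mol⁻¹ K⁻¹.
ΔS = 6.08 × 29.1 × ln(201/541) = -175 J/K.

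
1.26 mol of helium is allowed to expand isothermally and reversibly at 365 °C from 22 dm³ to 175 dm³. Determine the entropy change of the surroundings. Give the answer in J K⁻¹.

ΔS_surr = -21.7 J/K

For an isothermal ideal gas ΔS_gas = nR ln(V₂/V₁) = 1.26 × 8.314 × ln(175/22) = 21.7 J/K.
The process is reversible, so ΔS_surr = −ΔS_gas = -21.7 J/K and ΔS_universe = 0.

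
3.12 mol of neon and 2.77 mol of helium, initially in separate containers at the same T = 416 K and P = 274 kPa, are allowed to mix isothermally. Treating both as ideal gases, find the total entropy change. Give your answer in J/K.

ΔS_mix = 33.9 J/K

Mole fractions: x_A = 3.12/5.89 = 0.53, x_B = 0.47.
ΔS_mix = −R(n_A ln x_A + n_B ln x_B) = −8.314 × (3.12 ln 0.53 + 2.77 ln 0.47) = 33.9 J/K.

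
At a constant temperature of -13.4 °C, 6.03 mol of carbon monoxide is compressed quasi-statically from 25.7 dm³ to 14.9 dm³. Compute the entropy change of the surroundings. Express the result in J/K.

For an isothermal ideal gas ΔS_gas = nR ln(V₂/V₁) = 6.03 × 8.314 × ln(14.9/25.7) = -27.3 J/K.
The process is reversible, so ΔS_surr = −ΔS_gas = 27.3 J/K and ΔS_universe = 0.

ΔS_surr = 27.3 J/K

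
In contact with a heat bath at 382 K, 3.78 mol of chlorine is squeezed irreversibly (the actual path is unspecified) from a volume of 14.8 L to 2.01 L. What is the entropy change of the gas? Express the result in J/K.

ΔS_gas = -62.7 J/K

Entropy is a state function, so ΔS_gas depends only on the end states.
For an isothermal ideal gas ΔS_gas = nR ln(V₂/V₁) = 3.78 × 8.314 × ln(2.01/14.8) = -62.7 J/K.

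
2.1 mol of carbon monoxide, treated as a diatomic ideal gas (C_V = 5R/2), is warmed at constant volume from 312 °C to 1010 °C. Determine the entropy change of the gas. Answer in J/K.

ΔS = 34.3 J/K

In kelvin: T₁ = 585.15 K, T₂ = 1283.15 K. At constant volume, ΔS = nC_V ln(T₂/T₁) with C_V = 5R/2 = 20.79 J mol⁻¹ K⁻¹.
ΔS = 2.1 × 20.79 × ln(1283.15/585.15) = 34.3 J/K.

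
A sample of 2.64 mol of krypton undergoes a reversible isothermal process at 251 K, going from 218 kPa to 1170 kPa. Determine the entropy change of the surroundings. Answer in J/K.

For an isothermal ideal gas ΔS_gas = nR ln(P₁/P₂) = 2.64 × 8.314 × ln(218/1170) = -36.9 J/K.
The process is reversible, so ΔS_surr = −ΔS_gas = 36.9 J/K and ΔS_universe = 0.

ΔS_surr = 36.9 J/K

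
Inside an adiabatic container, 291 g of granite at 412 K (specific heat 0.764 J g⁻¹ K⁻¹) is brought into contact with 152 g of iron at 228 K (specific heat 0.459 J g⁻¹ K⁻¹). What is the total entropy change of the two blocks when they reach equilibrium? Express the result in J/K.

ΔS_total = 8.33 J/K

Energy balance: T_f = (m₁c₁T₁ + m₂c₂T₂)/(m₁c₁ + m₂c₂) = 368.05 K.
ΔS₁ = m₁c₁ ln(T_f/T₁) = 222.324 × ln(368.05/412) = -25.08 J/K.
ΔS₂ = m₂c₂ ln(T_f/T₂) = 69.768 × ln(368.05/228) = 33.41 J/K.
ΔS_total = -25.08 + 33.41 = 8.33 J/K.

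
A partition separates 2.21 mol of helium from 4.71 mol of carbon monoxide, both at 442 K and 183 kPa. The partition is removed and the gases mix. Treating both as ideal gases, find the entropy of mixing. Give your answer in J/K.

ΔS_mix = 36 J/K

Mole fractions: x_A = 2.21/6.92 = 0.319, x_B = 0.681.
ΔS_mix = −R(n_A ln x_A + n_B ln x_B) = −8.314 × (2.21 ln 0.319 + 4.71 ln 0.681) = 36 J/K.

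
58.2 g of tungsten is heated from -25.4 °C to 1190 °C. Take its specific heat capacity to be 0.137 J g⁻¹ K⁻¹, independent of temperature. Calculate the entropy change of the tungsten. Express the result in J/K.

In kelvin: T₁ = 247.75 K, T₂ = 1463.15 K. ΔS = ∫dQ_rev/T = m c ln(T₂/T₁) = 58.2 × 0.137 × ln(1463.15/247.75) = 14.2 J/K.

ΔS = 14.2 J/K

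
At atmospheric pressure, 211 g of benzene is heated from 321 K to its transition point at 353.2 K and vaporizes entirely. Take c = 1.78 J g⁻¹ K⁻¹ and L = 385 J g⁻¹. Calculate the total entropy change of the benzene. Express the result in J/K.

ΔS = 266 J/K

Warming step: ΔS₁ = m c ln(T_tr/T_i) = 211 × 1.78 × ln(353.2/321) = 35.9 J/K.
Phase change: ΔS₂ = +mL/T_tr = 211 × 385 / 353.2 = 230 J/K.
ΔS_total = (35.9) + (230) = 266 J/K.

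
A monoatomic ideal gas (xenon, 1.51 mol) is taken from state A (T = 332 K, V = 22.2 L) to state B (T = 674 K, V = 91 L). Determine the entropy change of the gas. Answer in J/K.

Entropy is a state function: ΔS = nC_V ln(T₂/T₁) + nR ln(V₂/V₁), with C_V = 3R/2 = 12.47 J mol⁻¹ K⁻¹ for a monoatomic ideal gas.
ΔS = 1.51 × [12.47 × ln(674/332) + 8.314 × ln(91/22.2)] = 31 J/K.

ΔS = 31 J/K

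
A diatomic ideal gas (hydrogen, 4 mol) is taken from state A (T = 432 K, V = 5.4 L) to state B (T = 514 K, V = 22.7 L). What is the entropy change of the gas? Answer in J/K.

ΔS = 62.2 J/K

Entropy is a state function: ΔS = nC_V ln(T₂/T₁) + nR ln(V₂/V₁), with C_V = 5R/2 = 20.79 J mol⁻¹ K⁻¹ for a diatomic ideal gas.
ΔS = 4 × [20.79 × ln(514/432) + 8.314 × ln(22.7/5.4)] = 62.2 J/K.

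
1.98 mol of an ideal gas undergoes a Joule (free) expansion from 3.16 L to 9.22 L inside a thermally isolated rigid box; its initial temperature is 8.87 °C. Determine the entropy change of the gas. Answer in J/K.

ΔS_gas = 17.6 J/K

For an ideal gas in free expansion Q = 0 and W = 0, so T is unchanged.
Entropy is a state function; using a reversible isothermal path, ΔS_gas = nR ln(V₂/V₁) = 1.98 × 8.314 × ln(9.22/3.16) = 17.6 J/K.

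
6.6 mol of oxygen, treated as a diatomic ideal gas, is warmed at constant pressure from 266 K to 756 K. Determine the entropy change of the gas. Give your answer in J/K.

ΔS = 201 J/K

At constant pressure, ΔS = nC_p ln(T₂/T₁) with C_p = 7R/2 = 29.1 J mol⁻¹ K⁻¹.
ΔS = 6.6 × 29.1 × ln(756/266) = 201 J/K.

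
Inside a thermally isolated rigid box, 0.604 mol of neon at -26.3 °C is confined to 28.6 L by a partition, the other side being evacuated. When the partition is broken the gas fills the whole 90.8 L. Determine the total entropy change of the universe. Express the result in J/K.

ΔS_universe = 5.8 J/K

No heat is exchanged and no work is done, so the ideal-gas temperature stays constant.
Entropy is a state function; using a reversible isothermal path, ΔS_gas = nR ln(V₂/V₁) = 0.604 × 8.314 × ln(90.8/28.6) = 5.8 J/K.
The insulated surroundings exchange no heat, so ΔS_surr = 0 and ΔS_universe = ΔS_gas.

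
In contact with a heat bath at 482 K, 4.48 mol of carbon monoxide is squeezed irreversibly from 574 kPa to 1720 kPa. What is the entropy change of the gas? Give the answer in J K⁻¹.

Entropy is a state function, so ΔS_gas depends only on the end states.
For an isothermal ideal gas ΔS_gas = nR ln(P₁/P₂) = 4.48 × 8.314 × ln(574/1720) = -40.9 J/K.

ΔS_gas = -40.9 J/K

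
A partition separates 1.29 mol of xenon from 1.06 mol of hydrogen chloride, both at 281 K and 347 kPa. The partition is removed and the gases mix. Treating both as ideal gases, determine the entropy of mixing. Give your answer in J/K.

Mole fractions: x_A = 1.29/2.35 = 0.549, x_B = 0.451.
ΔS_mix = −R(n_A ln x_A + n_B ln x_B) = −8.314 × (1.29 ln 0.549 + 1.06 ln 0.451) = 13.4 J/K.

ΔS_mix = 13.4 J/K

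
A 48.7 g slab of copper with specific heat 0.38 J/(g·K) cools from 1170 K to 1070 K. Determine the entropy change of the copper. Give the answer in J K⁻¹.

ΔS = -1.65 J/K

ΔS = ∫dQ_rev/T = m c ln(T₂/T₁) = 48.7 × 0.38 × ln(1070/1170) = -1.65 J/K.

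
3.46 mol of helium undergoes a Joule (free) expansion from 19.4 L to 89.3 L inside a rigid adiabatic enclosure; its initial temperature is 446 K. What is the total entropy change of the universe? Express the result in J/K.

ΔS_universe = 43.9 J/K

No heat is exchanged and no work is done, so the ideal-gas temperature stays constant.
Entropy is a state function; using a reversible isothermal path, ΔS_gas = nR ln(V₂/V₁) = 3.46 × 8.314 × ln(89.3/19.4) = 43.9 J/K.
The insulated surroundings exchange no heat, so ΔS_surr = 0 and ΔS_universe = ΔS_gas.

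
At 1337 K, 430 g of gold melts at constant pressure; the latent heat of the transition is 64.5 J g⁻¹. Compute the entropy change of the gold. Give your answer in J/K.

ΔS = 20.7 J/K

Heat absorbed by the substance: Q = mL = 430 × 64.5 = 27735 J.
At constant T, ΔS = Q_rev/T = 27735 / 1337 = 20.7 J/K.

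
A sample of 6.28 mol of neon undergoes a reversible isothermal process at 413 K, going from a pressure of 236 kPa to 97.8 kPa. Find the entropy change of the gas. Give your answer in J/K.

ΔS_gas = 46 J/K

For an isothermal ideal gas ΔS_gas = nR ln(P₁/P₂) = 6.28 × 8.314 × ln(236/97.8) = 46 J/K.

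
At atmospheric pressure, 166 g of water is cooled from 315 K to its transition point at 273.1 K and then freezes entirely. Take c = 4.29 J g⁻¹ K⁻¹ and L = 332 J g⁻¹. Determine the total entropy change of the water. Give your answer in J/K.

Cooling step: ΔS₁ = m c ln(T_tr/T_i) = 166 × 4.29 × ln(273.1/315) = -101.6 J/K.
Phase change: ΔS₂ = −mL/T_tr = −166 × 332 / 273.1 = -201.8 J/K.
ΔS_total = (-101.6) + (-201.8) = -303 J/K.

ΔS = -303 J/K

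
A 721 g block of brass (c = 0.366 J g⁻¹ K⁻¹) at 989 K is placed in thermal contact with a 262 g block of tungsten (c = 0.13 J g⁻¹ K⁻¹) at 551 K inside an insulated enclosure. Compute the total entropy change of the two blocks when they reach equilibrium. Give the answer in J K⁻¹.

Energy balance: T_f = (m₁c₁T₁ + m₂c₂T₂)/(m₁c₁ + m₂c₂) = 938.93 K.
ΔS₁ = m₁c₁ ln(T_f/T₁) = 263.886 × ln(938.93/989) = -13.71 J/K.
ΔS₂ = m₂c₂ ln(T_f/T₂) = 34.06 × ln(938.93/551) = 18.15 J/K.
ΔS_total = -13.71 + 18.15 = 4.44 J/K.

ΔS_total = 4.44 J/K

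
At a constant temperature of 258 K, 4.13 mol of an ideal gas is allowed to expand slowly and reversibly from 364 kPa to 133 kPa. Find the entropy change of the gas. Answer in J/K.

For an isothermal ideal gas ΔS_gas = nR ln(P₁/P₂) = 4.13 × 8.314 × ln(364/133) = 34.6 J/K.

ΔS_gas = 34.6 J/K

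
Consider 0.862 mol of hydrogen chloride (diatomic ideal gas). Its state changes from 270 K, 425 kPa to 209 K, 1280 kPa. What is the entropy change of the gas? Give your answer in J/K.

ΔS = -14.3 J/K

ΔS = nC_p ln(T₂/T₁) − nR ln(P₂/P₁), with C_p = 7R/2 = 29.1 J mol⁻¹ K⁻¹ for a diatomic ideal gas.
ΔS = 0.862 × [29.1 × ln(209/270) − 8.314 × ln(1280/425)] = -14.3 J/K.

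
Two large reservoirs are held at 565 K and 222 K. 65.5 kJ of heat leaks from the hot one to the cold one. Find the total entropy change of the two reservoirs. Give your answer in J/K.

ΔS_total = 179 J/K

ΔS_hot = −Q/T_H = −65500/565 = -115.9 J/K and ΔS_cold = +Q/T_C = 65500/222 = 295 J/K.
ΔS_total = -115.9 + 295 = 179 J/K, positive as the second law requires.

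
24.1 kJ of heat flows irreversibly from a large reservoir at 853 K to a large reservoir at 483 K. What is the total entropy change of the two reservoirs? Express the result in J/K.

ΔS_hot = −Q/T_H = −24100/853 = -28.25 J/K and ΔS_cold = +Q/T_C = 24100/483 = 49.9 J/K.
ΔS_total = -28.25 + 49.9 = 21.6 J/K, positive as the second law requires.

ΔS_total = 21.6 J/K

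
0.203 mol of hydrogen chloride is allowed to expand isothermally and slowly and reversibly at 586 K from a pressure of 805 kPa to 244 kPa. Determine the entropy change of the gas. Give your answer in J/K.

For an isothermal ideal gas ΔS_gas = nR ln(P₁/P₂) = 0.203 × 8.314 × ln(805/244) = 2.01 J/K.

ΔS_gas = 2.01 J/K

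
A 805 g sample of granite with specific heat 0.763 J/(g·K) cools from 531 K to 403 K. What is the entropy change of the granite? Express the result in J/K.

ΔS = -169 J/K

ΔS = ∫dQ_rev/T = m c ln(T₂/T₁) = 805 × 0.763 × ln(403/531) = -169 J/K.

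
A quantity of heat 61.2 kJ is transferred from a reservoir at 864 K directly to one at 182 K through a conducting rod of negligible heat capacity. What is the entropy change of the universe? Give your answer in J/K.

ΔS_hot = −Q/T_H = −61200/864 = -70.83 J/K and ΔS_cold = +Q/T_C = 61200/182 = 336.3 J/K.
ΔS_total = -70.83 + 336.3 = 265 J/K, positive as the second law requires.

ΔS_total = 265 J/K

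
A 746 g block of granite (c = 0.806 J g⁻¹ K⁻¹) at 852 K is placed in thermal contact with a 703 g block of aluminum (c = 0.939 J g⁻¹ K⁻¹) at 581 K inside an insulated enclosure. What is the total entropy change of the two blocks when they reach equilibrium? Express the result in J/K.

ΔS_total = 23.1 J/K

Energy balance: T_f = (m₁c₁T₁ + m₂c₂T₂)/(m₁c₁ + m₂c₂) = 710.18 K.
ΔS₁ = m₁c₁ ln(T_f/T₁) = 601.276 × ln(710.18/852) = -109.47 J/K.
ΔS₂ = m₂c₂ ln(T_f/T₂) = 660.117 × ln(710.18/581) = 132.53 J/K.
ΔS_total = -109.47 + 132.53 = 23.1 J/K.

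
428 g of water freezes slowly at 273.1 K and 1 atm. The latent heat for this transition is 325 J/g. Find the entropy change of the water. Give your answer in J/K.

Heat released by the substance: Q = −mL = −428 × 325 = −139100 J.
At constant T, ΔS = Q_rev/T = −139100 / 273.1 = -509 J/K.

ΔS = -509 J/K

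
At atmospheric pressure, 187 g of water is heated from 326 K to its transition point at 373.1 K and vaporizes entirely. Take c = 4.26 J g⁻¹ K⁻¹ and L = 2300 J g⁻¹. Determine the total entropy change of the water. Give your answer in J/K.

ΔS = 1260 J/K

Warming step: ΔS₁ = m c ln(T_tr/T_i) = 187 × 4.26 × ln(373.1/326) = 107.5 J/K.
Phase change: ΔS₂ = +mL/T_tr = 187 × 2300 / 373.1 = 1153 J/K.
ΔS_total = (107.5) + (1153) = 1260 J/K.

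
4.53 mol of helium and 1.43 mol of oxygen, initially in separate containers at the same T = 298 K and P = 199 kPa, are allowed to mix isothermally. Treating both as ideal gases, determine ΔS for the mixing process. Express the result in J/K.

Mole fractions: x_A = 4.53/5.96 = 0.76, x_B = 0.24.
ΔS_mix = −R(n_A ln x_A + n_B ln x_B) = −8.314 × (4.53 ln 0.76 + 1.43 ln 0.24) = 27.3 J/K.

ΔS_mix = 27.3 J/K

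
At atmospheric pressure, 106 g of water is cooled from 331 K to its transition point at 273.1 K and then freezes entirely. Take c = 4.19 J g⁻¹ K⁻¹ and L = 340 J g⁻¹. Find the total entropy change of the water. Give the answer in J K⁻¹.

Cooling step: ΔS₁ = m c ln(T_tr/T_i) = 106 × 4.19 × ln(273.1/331) = -85.4 J/K.
Phase change: ΔS₂ = −mL/T_tr = −106 × 340 / 273.1 = -132 J/K.
ΔS_total = (-85.4) + (-132) = -217 J/K.

ΔS = -217 J/K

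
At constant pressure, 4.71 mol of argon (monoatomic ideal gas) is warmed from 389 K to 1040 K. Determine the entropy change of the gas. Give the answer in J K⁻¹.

ΔS = 96.3 J/K

At constant pressure, ΔS = nC_p ln(T₂/T₁) with C_p = 5R/2 = 20.79 J mol⁻¹ K⁻¹.
ΔS = 4.71 × 20.79 × ln(1040/389) = 96.3 J/K.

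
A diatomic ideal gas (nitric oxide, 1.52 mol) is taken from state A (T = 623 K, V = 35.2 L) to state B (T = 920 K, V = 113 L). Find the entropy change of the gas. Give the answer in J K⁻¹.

ΔS = 27.1 J/K

Entropy is a state function: ΔS = nC_V ln(T₂/T₁) + nR ln(V₂/V₁), with C_V = 5R/2 = 20.79 J mol⁻¹ K⁻¹ for a diatomic ideal gas.
ΔS = 1.52 × [20.79 × ln(920/623) + 8.314 × ln(113/35.2)] = 27.1 J/K.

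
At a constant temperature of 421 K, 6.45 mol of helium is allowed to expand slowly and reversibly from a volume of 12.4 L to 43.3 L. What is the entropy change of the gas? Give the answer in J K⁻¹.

For an isothermal ideal gas ΔS_gas = nR ln(V₂/V₁) = 6.45 × 8.314 × ln(43.3/12.4) = 67.1 J/K.

ΔS_gas = 67.1 J/K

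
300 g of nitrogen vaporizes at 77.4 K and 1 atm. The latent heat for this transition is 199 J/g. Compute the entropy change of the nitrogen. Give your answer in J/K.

ΔS = 771 J/K

Heat absorbed by the substance: Q = mL = 300 × 199 = 59700 J.
At constant T, ΔS = Q_rev/T = 59700 / 77.4 = 771 J/K.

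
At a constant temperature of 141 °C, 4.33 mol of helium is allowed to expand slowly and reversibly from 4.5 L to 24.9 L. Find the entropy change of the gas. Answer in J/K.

ΔS_gas = 61.6 J/K

For an isothermal ideal gas ΔS_gas = nR ln(V₂/V₁) = 4.33 × 8.314 × ln(24.9/4.5) = 61.6 J/K.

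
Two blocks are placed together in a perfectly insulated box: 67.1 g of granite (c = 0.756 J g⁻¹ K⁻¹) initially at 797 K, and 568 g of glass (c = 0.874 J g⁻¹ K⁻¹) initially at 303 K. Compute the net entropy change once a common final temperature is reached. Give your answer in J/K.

Energy balance: T_f = (m₁c₁T₁ + m₂c₂T₂)/(m₁c₁ + m₂c₂) = 348.8 K.
ΔS₁ = m₁c₁ ln(T_f/T₁) = 50.7276 × ln(348.8/797) = -41.92 J/K.
ΔS₂ = m₂c₂ ln(T_f/T₂) = 496.432 × ln(348.8/303) = 69.88 J/K.
ΔS_total = -41.92 + 69.88 = 28 J/K.

ΔS_total = 28 J/K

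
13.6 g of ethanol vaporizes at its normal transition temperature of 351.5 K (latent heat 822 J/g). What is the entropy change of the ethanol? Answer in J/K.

Heat absorbed by the substance: Q = mL = 13.6 × 822 = 11179.2 J.
At constant T, ΔS = Q_rev/T = 11179.2 / 351.5 = 31.8 J/K.

ΔS = 31.8 J/K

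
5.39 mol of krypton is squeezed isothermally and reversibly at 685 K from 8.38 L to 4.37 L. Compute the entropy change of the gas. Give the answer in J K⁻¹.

ΔS_gas = -29.2 J/K

For an isothermal ideal gas ΔS_gas = nR ln(V₂/V₁) = 5.39 × 8.314 × ln(4.37/8.38) = -29.2 J/K.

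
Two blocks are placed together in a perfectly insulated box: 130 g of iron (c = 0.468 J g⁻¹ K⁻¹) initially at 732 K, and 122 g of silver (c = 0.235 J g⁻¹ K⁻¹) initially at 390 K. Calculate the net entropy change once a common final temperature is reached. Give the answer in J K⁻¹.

ΔS_total = 3.54 J/K

Energy balance: T_f = (m₁c₁T₁ + m₂c₂T₂)/(m₁c₁ + m₂c₂) = 622.46 K.
ΔS₁ = m₁c₁ ln(T_f/T₁) = 60.84 × ln(622.46/732) = -9.862 J/K.
ΔS₂ = m₂c₂ ln(T_f/T₂) = 28.67 × ln(622.46/390) = 13.4 J/K.
ΔS_total = -9.862 + 13.4 = 3.54 J/K.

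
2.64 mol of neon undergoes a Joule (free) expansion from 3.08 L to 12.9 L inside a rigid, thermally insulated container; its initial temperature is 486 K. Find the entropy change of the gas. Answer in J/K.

ΔS_gas = 31.4 J/K

No heat is exchanged and no work is done, so the ideal-gas temperature stays constant.
Entropy is a state function; using a reversible isothermal path, ΔS_gas = nR ln(V₂/V₁) = 2.64 × 8.314 × ln(12.9/3.08) = 31.4 J/K.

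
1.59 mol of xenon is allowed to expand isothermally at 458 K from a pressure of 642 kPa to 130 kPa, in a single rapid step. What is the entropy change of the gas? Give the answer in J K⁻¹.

Entropy is a state function, so ΔS_gas depends only on the end states.
For an isothermal ideal gas ΔS_gas = nR ln(P₁/P₂) = 1.59 × 8.314 × ln(642/130) = 21.1 J/K.

ΔS_gas = 21.1 J/K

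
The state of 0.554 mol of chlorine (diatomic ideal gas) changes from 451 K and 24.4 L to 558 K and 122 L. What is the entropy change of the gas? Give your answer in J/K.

Entropy is a state function: ΔS = nC_V ln(T₂/T₁) + nR ln(V₂/V₁), with C_V = 5R/2 = 20.79 J mol⁻¹ K⁻¹ for a diatomic ideal gas.
ΔS = 0.554 × [20.79 × ln(558/451) + 8.314 × ln(122/24.4)] = 9.86 J/K.

ΔS = 9.86 J/K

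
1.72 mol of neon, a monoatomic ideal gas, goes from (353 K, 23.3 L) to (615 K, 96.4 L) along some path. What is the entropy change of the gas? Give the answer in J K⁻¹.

Entropy is a state function: ΔS = nC_V ln(T₂/T₁) + nR ln(V₂/V₁), with C_V = 3R/2 = 12.47 J mol⁻¹ K⁻¹ for a monoatomic ideal gas.
ΔS = 1.72 × [12.47 × ln(615/353) + 8.314 × ln(96.4/23.3)] = 32.2 J/K.

ΔS = 32.2 J/K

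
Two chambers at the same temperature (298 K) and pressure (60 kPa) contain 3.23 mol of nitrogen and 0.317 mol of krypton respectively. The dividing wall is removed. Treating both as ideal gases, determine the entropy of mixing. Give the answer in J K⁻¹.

ΔS_mix = 8.88 J/K

Mole fractions: x_A = 3.23/3.55 = 0.911, x_B = 0.0894.
ΔS_mix = −R(n_A ln x_A + n_B ln x_B) = −8.314 × (3.23 ln 0.911 + 0.317 ln 0.0894) = 8.88 J/K.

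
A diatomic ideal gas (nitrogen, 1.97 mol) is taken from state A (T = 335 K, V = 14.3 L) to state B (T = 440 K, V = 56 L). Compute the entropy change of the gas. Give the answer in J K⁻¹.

Entropy is a state function: ΔS = nC_V ln(T₂/T₁) + nR ln(V₂/V₁), with C_V = 5R/2 = 20.79 J mol⁻¹ K⁻¹ for a diatomic ideal gas.
ΔS = 1.97 × [20.79 × ln(440/335) + 8.314 × ln(56/14.3)] = 33.5 J/K.

ΔS = 33.5 J/K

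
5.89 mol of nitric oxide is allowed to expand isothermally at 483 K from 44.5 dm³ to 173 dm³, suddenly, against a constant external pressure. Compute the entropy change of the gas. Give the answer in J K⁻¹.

Entropy is a state function, so ΔS_gas depends only on the end states.
For an isothermal ideal gas ΔS_gas = nR ln(V₂/V₁) = 5.89 × 8.314 × ln(173/44.5) = 66.5 J/K.

ΔS_gas = 66.5 J/K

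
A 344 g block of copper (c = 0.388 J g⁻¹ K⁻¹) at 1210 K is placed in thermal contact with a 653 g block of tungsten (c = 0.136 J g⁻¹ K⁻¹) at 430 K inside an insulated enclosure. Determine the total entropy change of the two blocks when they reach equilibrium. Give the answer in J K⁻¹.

Energy balance: T_f = (m₁c₁T₁ + m₂c₂T₂)/(m₁c₁ + m₂c₂) = 898.36 K.
ΔS₁ = m₁c₁ ln(T_f/T₁) = 133.472 × ln(898.36/1210) = -39.75 J/K.
ΔS₂ = m₂c₂ ln(T_f/T₂) = 88.808 × ln(898.36/430) = 65.43 J/K.
ΔS_total = -39.75 + 65.43 = 25.7 J/K.

ΔS_total = 25.7 J/K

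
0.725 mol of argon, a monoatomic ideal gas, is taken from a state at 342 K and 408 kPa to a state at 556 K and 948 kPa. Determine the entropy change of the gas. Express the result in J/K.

ΔS = 2.24 J/K

ΔS = nC_p ln(T₂/T₁) − nR ln(P₂/P₁), with C_p = 5R/2 = 20.79 J mol⁻¹ K⁻¹ for a monoatomic ideal gas.
ΔS = 0.725 × [20.79 × ln(556/342) − 8.314 × ln(948/408)] = 2.24 J/K.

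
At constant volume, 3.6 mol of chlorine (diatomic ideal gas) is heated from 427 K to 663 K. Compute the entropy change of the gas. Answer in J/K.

At constant volume, ΔS = nC_V ln(T₂/T₁) with C_V = 5R/2 = 20.79 J mol⁻¹ K⁻¹.
ΔS = 3.6 × 20.79 × ln(663/427) = 32.9 J/K.

ΔS = 32.9 J/K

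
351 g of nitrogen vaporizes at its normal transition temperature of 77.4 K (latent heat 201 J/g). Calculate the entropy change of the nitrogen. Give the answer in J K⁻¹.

Heat absorbed by the substance: Q = mL = 351 × 201 = 70551 J.
At constant T, ΔS = Q_rev/T = 70551 / 77.4 = 912 J/K.

ΔS = 912 J/K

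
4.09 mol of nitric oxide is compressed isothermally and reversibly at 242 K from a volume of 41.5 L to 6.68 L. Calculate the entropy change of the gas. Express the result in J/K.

ΔS_gas = -62.1 J/K

For an isothermal ideal gas ΔS_gas = nR ln(V₂/V₁) = 4.09 × 8.314 × ln(6.68/41.5) = -62.1 J/K.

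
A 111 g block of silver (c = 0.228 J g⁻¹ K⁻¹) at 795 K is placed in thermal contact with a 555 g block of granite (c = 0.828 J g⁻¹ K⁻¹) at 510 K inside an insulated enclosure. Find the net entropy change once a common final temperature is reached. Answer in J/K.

Energy balance: T_f = (m₁c₁T₁ + m₂c₂T₂)/(m₁c₁ + m₂c₂) = 524.88 K.
ΔS₁ = m₁c₁ ln(T_f/T₁) = 25.308 × ln(524.88/795) = -10.507 J/K.
ΔS₂ = m₂c₂ ln(T_f/T₂) = 459.54 × ln(524.88/510) = 13.213 J/K.
ΔS_total = -10.507 + 13.213 = 2.71 J/K.

ΔS_total = 2.71 J/K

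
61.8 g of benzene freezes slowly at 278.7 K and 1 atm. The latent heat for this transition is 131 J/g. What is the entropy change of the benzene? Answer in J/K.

ΔS = -29 J/K

Heat released by the substance: Q = −mL = −61.8 × 131 = −8095.8 J.
At constant T, ΔS = Q_rev/T = −8095.8 / 278.7 = -29 J/K.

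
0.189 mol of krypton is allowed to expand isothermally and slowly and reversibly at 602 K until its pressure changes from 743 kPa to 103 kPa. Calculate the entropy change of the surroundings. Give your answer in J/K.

For an isothermal ideal gas ΔS_gas = nR ln(P₁/P₂) = 0.189 × 8.314 × ln(743/103) = 3.1 J/K.
The process is reversible, so ΔS_surr = −ΔS_gas = -3.1 J/K and ΔS_universe = 0.

ΔS_surr = -3.1 J/K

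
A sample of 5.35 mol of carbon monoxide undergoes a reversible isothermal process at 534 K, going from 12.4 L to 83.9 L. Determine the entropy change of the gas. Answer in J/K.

For an isothermal ideal gas ΔS_gas = nR ln(V₂/V₁) = 5.35 × 8.314 × ln(83.9/12.4) = 85 J/K.

ΔS_gas = 85 J/K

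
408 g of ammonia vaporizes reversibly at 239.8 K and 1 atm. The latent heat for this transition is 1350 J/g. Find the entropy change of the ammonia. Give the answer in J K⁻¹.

ΔS = 2300 J/K

Heat absorbed by the substance: Q = mL = 408 × 1350 = 550800 J.
At constant T, ΔS = Q_rev/T = 550800 / 239.8 = 2300 J/K.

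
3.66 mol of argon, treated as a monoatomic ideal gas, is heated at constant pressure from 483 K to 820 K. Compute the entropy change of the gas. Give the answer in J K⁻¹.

At constant pressure, ΔS = nC_p ln(T₂/T₁) with C_p = 5R/2 = 20.79 J mol⁻¹ K⁻¹.
ΔS = 3.66 × 20.79 × ln(820/483) = 40.3 J/K.

ΔS = 40.3 J/K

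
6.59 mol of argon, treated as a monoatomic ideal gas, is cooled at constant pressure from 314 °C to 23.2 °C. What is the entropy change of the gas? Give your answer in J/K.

In kelvin: T₁ = 587.15 K, T₂ = 296.35 K. At constant pressure, ΔS = nC_p ln(T₂/T₁) with C_p = 5R/2 = 20.79 J mol⁻¹ K⁻¹.
ΔS = 6.59 × 20.79 × ln(296.35/587.15) = -93.7 J/K.

ΔS = -93.7 J/K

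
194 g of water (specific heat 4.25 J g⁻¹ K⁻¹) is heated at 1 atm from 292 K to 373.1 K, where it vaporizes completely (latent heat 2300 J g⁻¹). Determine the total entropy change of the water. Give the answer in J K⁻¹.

ΔS = 1400 J/K

Warming step: ΔS₁ = m c ln(T_tr/T_i) = 194 × 4.25 × ln(373.1/292) = 202.1 J/K.
Phase change: ΔS₂ = +mL/T_tr = 194 × 2300 / 373.1 = 1196 J/K.
ΔS_total = (202.1) + (1196) = 1400 J/K.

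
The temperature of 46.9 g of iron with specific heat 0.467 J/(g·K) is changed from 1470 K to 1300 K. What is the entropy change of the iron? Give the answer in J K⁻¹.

ΔS = ∫dQ_rev/T = m c ln(T₂/T₁) = 46.9 × 0.467 × ln(1300/1470) = -2.69 J/K.

ΔS = -2.69 J/K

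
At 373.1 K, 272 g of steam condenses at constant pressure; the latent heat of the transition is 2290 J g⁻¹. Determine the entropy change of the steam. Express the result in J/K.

Heat released by the substance: Q = −mL = −272 × 2290 = −622880 J.
At constant T, ΔS = Q_rev/T = −622880 / 373.1 = -1670 J/K.

ΔS = -1670 J/K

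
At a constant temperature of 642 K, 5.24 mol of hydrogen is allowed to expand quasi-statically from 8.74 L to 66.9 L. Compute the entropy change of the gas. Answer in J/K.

For an isothermal ideal gas ΔS_gas = nR ln(V₂/V₁) = 5.24 × 8.314 × ln(66.9/8.74) = 88.7 J/K.

ΔS_gas = 88.7 J/K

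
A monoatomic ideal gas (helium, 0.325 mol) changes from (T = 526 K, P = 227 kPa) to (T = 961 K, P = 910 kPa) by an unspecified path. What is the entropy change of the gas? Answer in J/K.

ΔS = 0.319 J/K

ΔS = nC_p ln(T₂/T₁) − nR ln(P₂/P₁), with C_p = 5R/2 = 20.79 J mol⁻¹ K⁻¹ for a monoatomic ideal gas.
ΔS = 0.325 × [20.79 × ln(961/526) − 8.314 × ln(910/227)] = 0.319 J/K.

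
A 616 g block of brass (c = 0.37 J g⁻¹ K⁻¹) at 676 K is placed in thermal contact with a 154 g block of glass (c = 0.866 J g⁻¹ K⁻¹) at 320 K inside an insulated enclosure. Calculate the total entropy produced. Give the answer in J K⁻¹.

ΔS_total = 21.6 J/K

Energy balance: T_f = (m₁c₁T₁ + m₂c₂T₂)/(m₁c₁ + m₂c₂) = 544.59 K.
ΔS₁ = m₁c₁ ln(T_f/T₁) = 227.92 × ln(544.59/676) = -49.27 J/K.
ΔS₂ = m₂c₂ ln(T_f/T₂) = 133.364 × ln(544.59/320) = 70.91 J/K.
ΔS_total = -49.27 + 70.91 = 21.6 J/K.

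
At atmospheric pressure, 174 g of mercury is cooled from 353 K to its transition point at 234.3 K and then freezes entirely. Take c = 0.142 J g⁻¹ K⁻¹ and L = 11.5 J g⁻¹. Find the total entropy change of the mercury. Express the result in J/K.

Cooling step: ΔS₁ = m c ln(T_tr/T_i) = 174 × 0.142 × ln(234.3/353) = -10.13 J/K.
Phase change: ΔS₂ = −mL/T_tr = −174 × 11.5 / 234.3 = -8.54 J/K.
ΔS_total = (-10.13) + (-8.54) = -18.7 J/K.

ΔS = -18.7 J/K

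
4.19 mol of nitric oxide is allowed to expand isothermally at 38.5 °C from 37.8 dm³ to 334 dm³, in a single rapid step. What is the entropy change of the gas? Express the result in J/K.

Entropy is a state function, so ΔS_gas depends only on the end states.
For an isothermal ideal gas ΔS_gas = nR ln(V₂/V₁) = 4.19 × 8.314 × ln(334/37.8) = 75.9 J/K.

ΔS_gas = 75.9 J/K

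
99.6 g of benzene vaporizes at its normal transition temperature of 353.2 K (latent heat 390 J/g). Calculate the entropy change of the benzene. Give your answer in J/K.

ΔS = 110 J/K

Heat absorbed by the substance: Q = mL = 99.6 × 390 = 38844 J.
At constant T, ΔS = Q_rev/T = 38844 / 353.2 = 110 J/K.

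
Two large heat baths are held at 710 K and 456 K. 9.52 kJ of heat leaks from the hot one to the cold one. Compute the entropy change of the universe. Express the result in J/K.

ΔS_total = 7.47 J/K

ΔS_hot = −Q/T_H = −9520/710 = -13.41 J/K and ΔS_cold = +Q/T_C = 9520/456 = 20.88 J/K.
ΔS_total = -13.41 + 20.88 = 7.47 J/K, positive as the second law requires.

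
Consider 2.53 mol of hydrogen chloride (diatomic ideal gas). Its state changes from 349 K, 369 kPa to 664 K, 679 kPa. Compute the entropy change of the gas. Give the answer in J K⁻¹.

ΔS = nC_p ln(T₂/T₁) − nR ln(P₂/P₁), with C_p = 7R/2 = 29.1 J mol⁻¹ K⁻¹ for a diatomic ideal gas.
ΔS = 2.53 × [29.1 × ln(664/349) − 8.314 × ln(679/369)] = 34.5 J/K.

ΔS = 34.5 J/K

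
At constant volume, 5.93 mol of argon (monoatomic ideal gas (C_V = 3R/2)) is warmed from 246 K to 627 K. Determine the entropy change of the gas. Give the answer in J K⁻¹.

ΔS = 69.2 J/K

At constant volume, ΔS = nC_V ln(T₂/T₁) with C_V = 3R/2 = 12.47 J mol⁻¹ K⁻¹.
ΔS = 5.93 × 12.47 × ln(627/246) = 69.2 J/K.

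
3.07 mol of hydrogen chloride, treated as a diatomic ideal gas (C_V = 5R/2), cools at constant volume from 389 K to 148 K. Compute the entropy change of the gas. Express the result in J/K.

At constant volume, ΔS = nC_V ln(T₂/T₁) with C_V = 5R/2 = 20.79 J mol⁻¹ K⁻¹.
ΔS = 3.07 × 20.79 × ln(148/389) = -61.7 J/K.

ΔS = -61.7 J/K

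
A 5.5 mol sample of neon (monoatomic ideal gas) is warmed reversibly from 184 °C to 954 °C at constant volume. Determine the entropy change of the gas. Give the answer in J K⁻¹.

In kelvin: T₁ = 457.15 K, T₂ = 1227.15 K. At constant volume, ΔS = nC_V ln(T₂/T₁) with C_V = 3R/2 = 12.47 J mol⁻¹ K⁻¹.
ΔS = 5.5 × 12.47 × ln(1227.15/457.15) = 67.7 J/K.

ΔS = 67.7 J/K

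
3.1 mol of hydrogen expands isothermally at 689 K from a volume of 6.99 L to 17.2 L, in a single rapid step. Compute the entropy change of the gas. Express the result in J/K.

Entropy is a state function, so ΔS_gas depends only on the end states.
For an isothermal ideal gas ΔS_gas = nR ln(V₂/V₁) = 3.1 × 8.314 × ln(17.2/6.99) = 23.2 J/K.

ΔS_gas = 23.2 J/K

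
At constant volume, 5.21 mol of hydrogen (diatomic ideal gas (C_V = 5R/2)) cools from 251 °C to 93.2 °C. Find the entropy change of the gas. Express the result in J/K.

In kelvin: T₁ = 524.15 K, T₂ = 366.35 K. At constant volume, ΔS = nC_V ln(T₂/T₁) with C_V = 5R/2 = 20.79 J mol⁻¹ K⁻¹.
ΔS = 5.21 × 20.79 × ln(366.35/524.15) = -38.8 J/K.

ΔS = -38.8 J/K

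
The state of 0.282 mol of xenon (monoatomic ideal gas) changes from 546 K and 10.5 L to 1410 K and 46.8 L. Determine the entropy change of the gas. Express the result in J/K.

Entropy is a state function: ΔS = nC_V ln(T₂/T₁) + nR ln(V₂/V₁), with C_V = 3R/2 = 12.47 J mol⁻¹ K⁻¹ for a monoatomic ideal gas.
ΔS = 0.282 × [12.47 × ln(1410/546) + 8.314 × ln(46.8/10.5)] = 6.84 J/K.

ΔS = 6.84 J/K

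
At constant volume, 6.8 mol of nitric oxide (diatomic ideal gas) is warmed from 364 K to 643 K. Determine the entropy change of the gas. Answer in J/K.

ΔS = 80.4 J/K

At constant volume, ΔS = nC_V ln(T₂/T₁) with C_V = 5R/2 = 20.79 J mol⁻¹ K⁻¹.
ΔS = 6.8 × 20.79 × ln(643/364) = 80.4 J/K.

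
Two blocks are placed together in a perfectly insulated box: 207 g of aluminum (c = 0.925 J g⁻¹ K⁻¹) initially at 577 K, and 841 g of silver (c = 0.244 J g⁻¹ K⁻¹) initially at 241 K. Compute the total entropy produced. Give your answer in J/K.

Energy balance: T_f = (m₁c₁T₁ + m₂c₂T₂)/(m₁c₁ + m₂c₂) = 403.19 K.
ΔS₁ = m₁c₁ ln(T_f/T₁) = 191.475 × ln(403.19/577) = -68.63 J/K.
ΔS₂ = m₂c₂ ln(T_f/T₂) = 205.204 × ln(403.19/241) = 105.6 J/K.
ΔS_total = -68.63 + 105.6 = 37 J/K.

ΔS_total = 37 J/K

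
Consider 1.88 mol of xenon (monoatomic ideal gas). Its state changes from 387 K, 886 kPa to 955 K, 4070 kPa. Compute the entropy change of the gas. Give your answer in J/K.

ΔS = 11.5 J/K

ΔS = nC_p ln(T₂/T₁) − nR ln(P₂/P₁), with C_p = 5R/2 = 20.79 J mol⁻¹ K⁻¹ for a monoatomic ideal gas.
ΔS = 1.88 × [20.79 × ln(955/387) − 8.314 × ln(4070/886)] = 11.5 J/K.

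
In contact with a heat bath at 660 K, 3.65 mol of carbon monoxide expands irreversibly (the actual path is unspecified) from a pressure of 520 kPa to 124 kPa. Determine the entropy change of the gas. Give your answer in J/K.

ΔS_gas = 43.5 J/K

Entropy is a state function, so ΔS_gas depends only on the end states.
For an isothermal ideal gas ΔS_gas = nR ln(P₁/P₂) = 3.65 × 8.314 × ln(520/124) = 43.5 J/K.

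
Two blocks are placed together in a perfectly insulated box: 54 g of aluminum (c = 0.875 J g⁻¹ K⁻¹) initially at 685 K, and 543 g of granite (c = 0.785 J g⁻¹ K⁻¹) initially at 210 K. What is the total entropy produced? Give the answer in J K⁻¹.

ΔS_total = 40.5 J/K

Energy balance: T_f = (m₁c₁T₁ + m₂c₂T₂)/(m₁c₁ + m₂c₂) = 257.4 K.
ΔS₁ = m₁c₁ ln(T_f/T₁) = 47.25 × ln(257.4/685) = -46.25 J/K.
ΔS₂ = m₂c₂ ln(T_f/T₂) = 426.255 × ln(257.4/210) = 86.75 J/K.
ΔS_total = -46.25 + 86.75 = 40.5 J/K.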